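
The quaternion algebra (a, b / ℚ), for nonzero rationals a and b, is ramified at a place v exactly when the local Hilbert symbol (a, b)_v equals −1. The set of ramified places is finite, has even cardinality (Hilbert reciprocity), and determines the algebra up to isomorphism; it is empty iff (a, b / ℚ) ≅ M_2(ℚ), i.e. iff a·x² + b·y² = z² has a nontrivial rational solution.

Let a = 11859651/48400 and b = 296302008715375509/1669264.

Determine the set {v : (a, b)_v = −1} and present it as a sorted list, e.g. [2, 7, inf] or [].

Mod squares: a ≡ 2491, b ≡ 2021. Check v ∈ {∞, 2, 3, 5, 7, 11, 17, 19, 23, 43, 47, 53}.
v=53: a=53^1·(≡29), b=53^2·(≡44) mod 53; (29|53)=+1, (44|53)=+1; (−1)^{1·2·26}·(+1)^2·(+1)^1 = +1.
v=23: a=23^2·(≡5), b=23^2·(≡5) mod 23; (5|23)=-1, (5|23)=-1; (−1)^{2·2·11}·(-1)^2·(-1)^2 = +1.
v=7: a=7^0·(≡3), b=7^2·(≡3) mod 7; (3|7)=-1, (3|7)=-1; (−1)^{0·2·3}·(-1)^2·(-1)^0 = +1.
v=47: a=47^1·(≡1), b=47^1·(≡31) mod 47; (1|47)=+1, (31|47)=-1; (−1)^{1·1·23}·(+1)^1·(-1)^1 = +1.
v=3: a=3^2·(≡1), b=3^2·(≡2) mod 3; (1|3)=+1, (2|3)=-1; (−1)^{2·2·1}·(+1)^2·(-1)^2 = +1.
v=∞: 2491 > 0 and 2021 > 0  ⇒  (a,b)_∞ = +1.
v=19: a=19^0·(≡14), b=19^-2·(≡11) mod 19; (14|19)=-1, (11|19)=+1; (−1)^{0·-2·9}·(-1)^-2·(+1)^0 = +1.
v=5: a=5^-2·(≡1), b=5^0·(≡1) mod 5; (1|5)=+1, (1|5)=+1; (−1)^{-2·0·2}·(+1)^0·(+1)^-2 = +1.
v=17: a=17^0·(≡9), b=17^-2·(≡15) mod 17; (9|17)=+1, (15|17)=+1; (−1)^{0·-2·8}·(+1)^-2·(+1)^0 = +1.
v=11: a=11^-2·(≡3), b=11^2·(≡7) mod 11; (3|11)=+1, (7|11)=-1; (−1)^{-2·2·5}·(+1)^2·(-1)^-2 = +1.
v=43: a=43^0·(≡41), b=43^3·(≡23) mod 43; (41|43)=+1, (23|43)=+1; (−1)^{0·3·21}·(+1)^3·(+1)^0 = +1.
v=2: v_2(a)=-4, v_2(b)=-4; units ≡ 3, 5 (mod 8); ε·ε+αω+βω = 1·0+-4·1+-4·1 ≡ 0  ⇒  (a,b)_2 = +1.
Every local symbol is +1, so the conic 2491·x² + 2021·y² = z² has ℚ_v-points for all v and hence a ℚ-point; (a, b / ℚ) ≅ M_2(ℚ).

[]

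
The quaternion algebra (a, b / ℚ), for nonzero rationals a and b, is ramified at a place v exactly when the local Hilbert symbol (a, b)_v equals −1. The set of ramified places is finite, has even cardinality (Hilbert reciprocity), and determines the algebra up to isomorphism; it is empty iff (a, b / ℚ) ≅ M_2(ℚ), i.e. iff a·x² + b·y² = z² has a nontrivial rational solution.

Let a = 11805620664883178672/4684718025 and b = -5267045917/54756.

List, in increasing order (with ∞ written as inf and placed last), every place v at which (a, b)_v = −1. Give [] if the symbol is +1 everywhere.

[2, 7, 19, 29]

(a, b) ≡ (203, -133) mod (ℚ^×)²; places V = {2, 3, 5, 7, 11, 13, 19, 29, 31, ∞}.
(a,b)_2: α=4, β=-2; u≡3, v≡3 (mod 8); ε(u)ε(v)=1·1, αω(v)=4·1, βω(u)=-2·1; sum ≡ 1  ⇒  -1.
(a,b)_13: α=-4, u≡8; β=-2, v≡3 (mod 13); (8|13)=-1, (3|13)=+1; sign (−1)^0·-1^-2·+1^-4 = +1.
(a,b)_19: α=2, u≡10; β=1, v≡18 (mod 19); (10|19)=-1, (18|19)=-1; sign (−1)^0·-1^1·-1^2 = -1.
(a,b)_11: α=2, u≡3; β=0, v≡6 (mod 11); (3|11)=+1, (6|11)=-1; sign (−1)^0·+1^0·-1^2 = +1.
(a,b)_∞: sgn(203)=+, sgn(-133)=−, so +1.
(a,b)_31: α=0, u≡21; β=2, v≡22 (mod 31); (21|31)=-1, (22|31)=-1; sign (−1)^0·-1^2·-1^0 = +1.
(a,b)_5: α=-2, u≡2; β=0, v≡3 (mod 5); (2|5)=-1, (3|5)=-1; sign (−1)^0·-1^0·-1^-2 = +1.
(a,b)_29: α=5, u≡1; β=2, v≡8 (mod 29); (1|29)=+1, (8|29)=-1; sign (−1)^0·+1^2·-1^5 = -1.
(a,b)_7: α=7, u≡2; β=3, v≡2 (mod 7); (2|7)=+1, (2|7)=+1; sign (−1)^1·+1^3·+1^7 = -1.
(a,b)_3: α=-8, u≡2; β=-4, v≡2 (mod 3); (2|3)=-1, (2|3)=-1; sign (−1)^0·-1^-4·-1^-8 = +1.
|Ram(203, -133)| = 4, even; anisotropic at {2, 7, 19, 29}.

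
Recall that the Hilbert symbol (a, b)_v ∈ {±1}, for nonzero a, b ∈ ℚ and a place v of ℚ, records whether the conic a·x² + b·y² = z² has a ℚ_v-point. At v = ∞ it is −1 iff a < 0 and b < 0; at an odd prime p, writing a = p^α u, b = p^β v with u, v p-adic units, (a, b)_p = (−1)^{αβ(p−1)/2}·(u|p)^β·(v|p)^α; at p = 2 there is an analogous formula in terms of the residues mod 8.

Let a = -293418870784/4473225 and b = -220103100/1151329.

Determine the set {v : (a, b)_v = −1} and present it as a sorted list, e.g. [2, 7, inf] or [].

[7, 29, 41, inf]

Mod squares: a ≡ -1695514, b ≡ -4991. Check v ∈ {∞, 2, 3, 5, 7, 13, 23, 29, 31, 37, 41, 47}.
v=47: a=47^-2·(≡29), b=47^0·(≡23) mod 47; (29|47)=-1, (23|47)=-1; (−1)^{-2·0·23}·(-1)^0·(-1)^-2 = +1.
v=29: a=29^1·(≡8), b=29^-2·(≡19) mod 29; (8|29)=-1, (19|29)=-1; (−1)^{1·-2·14}·(-1)^-2·(-1)^1 = -1.
v=23: a=23^1·(≡11), b=23^1·(≡18) mod 23; (11|23)=-1, (18|23)=+1; (−1)^{1·1·11}·(-1)^1·(+1)^1 = +1.
v=2: v_2(a)=11, v_2(b)=2; units ≡ 3, 1 (mod 8); ε·ε+αω+βω = 1·0+11·0+2·1 ≡ 0  ⇒  (a,b)_2 = +1.
v=7: a=7^0·(≡3), b=7^3·(≡1) mod 7; (3|7)=-1, (1|7)=+1; (−1)^{0·3·3}·(-1)^3·(+1)^0 = -1.
v=5: a=5^-2·(≡4), b=5^2·(≡4) mod 5; (4|5)=+1, (4|5)=+1; (−1)^{-2·2·2}·(+1)^2·(+1)^-2 = +1.
v=3: a=3^-4·(≡2), b=3^2·(≡1) mod 3; (2|3)=-1, (1|3)=+1; (−1)^{-4·2·1}·(-1)^2·(+1)^-4 = +1.
v=31: a=31^1·(≡6), b=31^1·(≡7) mod 31; (6|31)=-1, (7|31)=+1; (−1)^{1·1·15}·(-1)^1·(+1)^1 = +1.
v=37: a=37^0·(≡34), b=37^-2·(≡9) mod 37; (34|37)=+1, (9|37)=+1; (−1)^{0·-2·18}·(+1)^-2·(+1)^0 = +1.
v=13: a=13^2·(≡2), b=13^0·(≡3) mod 13; (2|13)=-1, (3|13)=+1; (−1)^{2·0·6}·(-1)^0·(+1)^2 = +1.
v=∞: -1695514 < 0 and -4991 < 0  ⇒  (a,b)_∞ = -1.
v=41: a=41^1·(≡24), b=41^0·(≡19) mod 41; (24|41)=-1, (19|41)=-1; (−1)^{1·0·20}·(-1)^0·(-1)^1 = -1.
|Ram(-1695514, -4991)| = 4, even; anisotropic at {7, 29, 41, ∞}.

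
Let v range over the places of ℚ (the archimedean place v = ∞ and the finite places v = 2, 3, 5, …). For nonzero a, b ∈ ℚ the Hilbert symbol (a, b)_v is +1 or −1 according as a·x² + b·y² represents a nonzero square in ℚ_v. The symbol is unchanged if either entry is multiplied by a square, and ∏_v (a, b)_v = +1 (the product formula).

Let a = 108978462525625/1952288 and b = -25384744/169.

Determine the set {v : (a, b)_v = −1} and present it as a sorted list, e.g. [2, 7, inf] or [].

Mod squares: a ≡ 2, b ≡ -154. Check v ∈ {∞, 2, 5, 7, 11, 13, 17, 19, 29}.
v=7: a=7^2·(≡1), b=7^3·(≡3) mod 7; (1|7)=+1, (3|7)=-1; (−1)^{2·3·3}·(+1)^3·(-1)^2 = +1.
v=11: a=11^4·(≡6), b=11^1·(≡2) mod 11; (6|11)=-1, (2|11)=-1; (−1)^{4·1·5}·(-1)^1·(-1)^4 = -1.
v=19: a=19^-2·(≡2), b=19^0·(≡11) mod 19; (2|19)=-1, (11|19)=+1; (−1)^{-2·0·9}·(-1)^0·(+1)^-2 = +1.
v=13: a=13^-2·(≡7), b=13^-2·(≡5) mod 13; (7|13)=-1, (5|13)=-1; (−1)^{-2·-2·6}·(-1)^-2·(-1)^-2 = +1.
v=2: v_2(a)=-5, v_2(b)=3; units ≡ 1, 3 (mod 8); ε·ε+αω+βω = 0·1+-5·1+3·0 ≡ 1  ⇒  (a,b)_2 = -1.
v=29: a=29^2·(≡15), b=29^2·(≡28) mod 29; (15|29)=-1, (28|29)=+1; (−1)^{2·2·14}·(-1)^2·(+1)^2 = +1.
v=∞: 2 > 0 and -154 < 0  ⇒  (a,b)_∞ = +1.
v=5: a=5^4·(≡2), b=5^0·(≡4) mod 5; (2|5)=-1, (4|5)=+1; (−1)^{4·0·2}·(-1)^0·(+1)^4 = +1.
v=17: a=17^2·(≡15), b=17^0·(≡4) mod 17; (15|17)=+1, (4|17)=+1; (−1)^{2·0·8}·(+1)^0·(+1)^2 = +1.
Ram(2, -154) = {2, 11}; no ℚ_2-point on the conic.

[2, 11]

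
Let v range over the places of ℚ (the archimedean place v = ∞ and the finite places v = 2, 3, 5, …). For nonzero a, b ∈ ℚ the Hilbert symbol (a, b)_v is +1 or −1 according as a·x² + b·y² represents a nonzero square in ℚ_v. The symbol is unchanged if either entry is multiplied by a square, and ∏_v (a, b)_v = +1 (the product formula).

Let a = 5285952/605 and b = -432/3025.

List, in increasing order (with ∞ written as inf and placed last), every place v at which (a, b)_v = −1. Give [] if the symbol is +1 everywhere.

[5, 23]

Mod squares: a ≡ 45885, b ≡ -3. Check v ∈ {∞, 2, 3, 5, 7, 11, 19, 23}.
v=11: a=11^-2·(≡9), b=11^-2·(≡10) mod 11; (9|11)=+1, (10|11)=-1; (−1)^{-2·-2·5}·(+1)^-2·(-1)^-2 = +1.
v=5: a=5^-1·(≡2), b=5^-2·(≡3) mod 5; (2|5)=-1, (3|5)=-1; (−1)^{-1·-2·2}·(-1)^-2·(-1)^-1 = -1.
v=19: a=19^1·(≡3), b=19^0·(≡6) mod 19; (3|19)=-1, (6|19)=+1; (−1)^{1·0·9}·(-1)^0·(+1)^1 = +1.
v=7: a=7^1·(≡6), b=7^0·(≡2) mod 7; (6|7)=-1, (2|7)=+1; (−1)^{1·0·3}·(-1)^0·(+1)^1 = +1.
v=23: a=23^1·(≡11), b=23^0·(≡10) mod 23; (11|23)=-1, (10|23)=-1; (−1)^{1·0·11}·(-1)^0·(-1)^1 = -1.
v=2: v_2(a)=6, v_2(b)=4; units ≡ 5, 5 (mod 8); ε·ε+αω+βω = 0·0+6·1+4·1 ≡ 0  ⇒  (a,b)_2 = +1.
v=∞: 45885 > 0 and -3 < 0  ⇒  (a,b)_∞ = +1.
v=3: a=3^3·(≡1), b=3^3·(≡2) mod 3; (1|3)=+1, (2|3)=-1; (−1)^{3·3·1}·(+1)^3·(-1)^3 = +1.
(45885, -3 / ℚ) ramifies at {5, 23}: a division algebra.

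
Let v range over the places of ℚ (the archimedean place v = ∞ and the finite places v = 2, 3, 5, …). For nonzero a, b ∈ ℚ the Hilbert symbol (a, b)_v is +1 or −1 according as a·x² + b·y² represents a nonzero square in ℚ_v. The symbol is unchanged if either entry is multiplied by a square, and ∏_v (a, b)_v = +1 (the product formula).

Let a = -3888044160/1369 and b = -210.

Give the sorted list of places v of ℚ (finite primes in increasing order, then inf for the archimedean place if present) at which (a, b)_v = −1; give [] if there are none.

[2, 11, 13, inf]

(a, b) ≡ (-4290, -210) mod (ℚ^×)²; places V = {2, 3, 5, 7, 11, 13, 17, 37, ∞}.
(a,b)_13: α=1, u≡5; β=0, v≡11 (mod 13); (5|13)=-1, (11|13)=-1; sign (−1)^0·-1^0·-1^1 = -1.
(a,b)_2: α=7, β=1; u≡7, v≡7 (mod 8); ε(u)ε(v)=1·1, αω(v)=7·0, βω(u)=1·0; sum ≡ 1  ⇒  -1.
(a,b)_37: α=-2, u≡15; β=0, v≡12 (mod 37); (15|37)=-1, (12|37)=+1; sign (−1)^0·-1^0·+1^-2 = +1.
(a,b)_17: α=2, u≡6; β=0, v≡11 (mod 17); (6|17)=-1, (11|17)=-1; sign (−1)^0·-1^0·-1^2 = +1.
(a,b)_3: α=1, u≡1; β=1, v≡2 (mod 3); (1|3)=+1, (2|3)=-1; sign (−1)^1·+1^1·-1^1 = +1.
(a,b)_∞: sgn(-4290)=−, sgn(-210)=−, so -1.
(a,b)_5: α=1, u≡2; β=1, v≡3 (mod 5); (2|5)=-1, (3|5)=-1; sign (−1)^0·-1^1·-1^1 = +1.
(a,b)_11: α=1, u≡8; β=0, v≡10 (mod 11); (8|11)=-1, (10|11)=-1; sign (−1)^0·-1^0·-1^1 = -1.
(a,b)_7: α=2, u≡4; β=1, v≡5 (mod 7); (4|7)=+1, (5|7)=-1; sign (−1)^0·+1^1·-1^2 = +1.
(-4290, -210 / ℚ) ramifies at {2, 11, 13, ∞}: a division algebra.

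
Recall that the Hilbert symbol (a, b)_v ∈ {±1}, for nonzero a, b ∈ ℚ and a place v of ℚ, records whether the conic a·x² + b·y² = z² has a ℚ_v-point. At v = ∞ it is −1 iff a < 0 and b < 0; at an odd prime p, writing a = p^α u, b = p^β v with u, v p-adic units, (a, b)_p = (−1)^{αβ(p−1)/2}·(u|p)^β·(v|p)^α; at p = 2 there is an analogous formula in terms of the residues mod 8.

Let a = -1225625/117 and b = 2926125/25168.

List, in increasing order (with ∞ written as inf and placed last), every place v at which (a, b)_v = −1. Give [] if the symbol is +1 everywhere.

(a, b) ≡ (-25493, 65) mod (ℚ^×)²; places V = {2, 3, 5, 11, 13, 17, 37, 53, ∞}.
(a,b)_37: α=1, u≡23; β=0, v≡16 (mod 37); (23|37)=-1, (16|37)=+1; sign (−1)^0·-1^0·+1^1 = +1.
(a,b)_2: α=0, β=-4; u≡3, v≡1 (mod 8); ε(u)ε(v)=1·0, αω(v)=0·0, βω(u)=-4·1; sum ≡ 0  ⇒  +1.
(a,b)_∞: sgn(-25493)=−, sgn(65)=+, so +1.
(a,b)_11: α=0, u≡4; β=-2, v≡7 (mod 11); (4|11)=+1, (7|11)=-1; sign (−1)^0·+1^-2·-1^0 = +1.
(a,b)_5: α=4, u≡2; β=3, v≡3 (mod 5); (2|5)=-1, (3|5)=-1; sign (−1)^0·-1^3·-1^4 = -1.
(a,b)_13: α=-1, u≡6; β=-1, v≡6 (mod 13); (6|13)=-1, (6|13)=-1; sign (−1)^0·-1^-1·-1^-1 = +1.
(a,b)_53: α=1, u≡37; β=0, v≡31 (mod 53); (37|53)=+1, (31|53)=-1; sign (−1)^0·+1^0·-1^1 = -1.
(a,b)_3: α=-2, u≡1; β=4, v≡2 (mod 3); (1|3)=+1, (2|3)=-1; sign (−1)^0·+1^4·-1^-2 = +1.
(a,b)_17: α=0, u≡5; β=2, v≡14 (mod 17); (5|17)=-1, (14|17)=-1; sign (−1)^0·-1^2·-1^0 = +1.
Ram(-25493, 65) = {5, 53}; no ℚ_5-point on the conic.

[5, 53]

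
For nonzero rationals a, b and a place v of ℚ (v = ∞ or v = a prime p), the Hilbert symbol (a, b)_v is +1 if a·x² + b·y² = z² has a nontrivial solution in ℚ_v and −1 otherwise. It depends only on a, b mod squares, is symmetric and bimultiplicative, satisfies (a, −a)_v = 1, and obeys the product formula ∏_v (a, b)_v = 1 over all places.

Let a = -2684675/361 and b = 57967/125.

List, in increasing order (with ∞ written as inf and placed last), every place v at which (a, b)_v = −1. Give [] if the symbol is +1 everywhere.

[5, 7]

(a, b) ≡ (-203, 35) mod (ℚ^×)²; places V = {2, 5, 7, 13, 19, 23, 29, ∞}.
(a,b)_2: α=0, β=0; u≡5, v≡3 (mod 8); ε(u)ε(v)=0·1, αω(v)=0·1, βω(u)=0·1; sum ≡ 0  ⇒  +1.
(a,b)_7: α=1, u≡3; β=3, v≡6 (mod 7); (3|7)=-1, (6|7)=-1; sign (−1)^1·-1^3·-1^1 = -1.
(a,b)_19: α=-2, u≡6; β=0, v≡5 (mod 19); (6|19)=+1, (5|19)=+1; sign (−1)^0·+1^0·+1^-2 = +1.
(a,b)_13: α=0, u≡2; β=2, v≡12 (mod 13); (2|13)=-1, (12|13)=+1; sign (−1)^0·-1^2·+1^0 = +1.
(a,b)_23: α=2, u≡12; β=0, v≡3 (mod 23); (12|23)=+1, (3|23)=+1; sign (−1)^0·+1^0·+1^2 = +1.
(a,b)_29: α=1, u≡24; β=0, v≡6 (mod 29); (24|29)=+1, (6|29)=+1; sign (−1)^0·+1^0·+1^1 = +1.
(a,b)_∞: sgn(-203)=−, sgn(35)=+, so +1.
(a,b)_5: α=2, u≡3; β=-3, v≡2 (mod 5); (3|5)=-1, (2|5)=-1; sign (−1)^0·-1^-3·-1^2 = -1.
Ram(-203, 35) = {5, 7}; no ℚ_5-point on the conic.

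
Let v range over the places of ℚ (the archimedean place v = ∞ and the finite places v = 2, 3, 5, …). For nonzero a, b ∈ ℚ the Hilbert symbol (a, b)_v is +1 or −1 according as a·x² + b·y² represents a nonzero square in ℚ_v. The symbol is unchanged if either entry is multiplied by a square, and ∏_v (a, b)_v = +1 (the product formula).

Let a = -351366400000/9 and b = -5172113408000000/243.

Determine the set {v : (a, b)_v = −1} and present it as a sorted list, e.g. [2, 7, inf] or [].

[2, 3, 7, 23, 31, inf]

Mod squares: a ≡ -549010, b ≡ -7161. Check v ∈ {∞, 2, 3, 5, 7, 11, 23, 31}.
v=11: a=11^1·(≡8), b=11^1·(≡1) mod 11; (8|11)=-1, (1|11)=+1; (−1)^{1·1·5}·(-1)^1·(+1)^1 = +1.
v=5: a=5^5·(≡3), b=5^6·(≡1) mod 5; (3|5)=-1, (1|5)=+1; (−1)^{5·6·2}·(-1)^6·(+1)^5 = +1.
v=∞: -549010 < 0 and -7161 < 0  ⇒  (a,b)_∞ = -1.
v=23: a=23^1·(≡6), b=23^2·(≡17) mod 23; (6|23)=+1, (17|23)=-1; (−1)^{1·2·11}·(+1)^2·(-1)^1 = -1.
v=2: v_2(a)=11, v_2(b)=18; units ≡ 7, 7 (mod 8); ε·ε+αω+βω = 1·1+11·0+18·0 ≡ 1  ⇒  (a,b)_2 = -1.
v=7: a=7^1·(≡3), b=7^1·(≡3) mod 7; (3|7)=-1, (3|7)=-1; (−1)^{1·1·3}·(-1)^1·(-1)^1 = -1.
v=31: a=31^1·(≡26), b=31^1·(≡17) mod 31; (26|31)=-1, (17|31)=-1; (−1)^{1·1·15}·(-1)^1·(-1)^1 = -1.
v=3: a=3^-2·(≡2), b=3^-5·(≡1) mod 3; (2|3)=-1, (1|3)=+1; (−1)^{-2·-5·1}·(-1)^-5·(+1)^-2 = -1.
Ram(-549010, -7161) = {2, 3, 7, 23, 31, ∞}; no ℚ_2-point on the conic.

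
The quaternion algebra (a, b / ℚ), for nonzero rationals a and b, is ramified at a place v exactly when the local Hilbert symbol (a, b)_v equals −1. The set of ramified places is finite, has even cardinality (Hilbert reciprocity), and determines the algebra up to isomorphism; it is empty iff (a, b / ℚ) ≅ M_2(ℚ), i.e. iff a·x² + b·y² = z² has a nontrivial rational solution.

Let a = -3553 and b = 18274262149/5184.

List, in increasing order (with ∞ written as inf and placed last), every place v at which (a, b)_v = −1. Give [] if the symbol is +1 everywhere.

Mod squares: a ≡ -3553, b ≡ 46189. Check v ∈ {∞, 2, 3, 11, 13, 17, 19, 37}.
v=13: a=13^0·(≡9), b=13^1·(≡10) mod 13; (9|13)=+1, (10|13)=+1; (−1)^{0·1·6}·(+1)^1·(+1)^0 = +1.
v=∞: -3553 < 0 and 46189 > 0  ⇒  (a,b)_∞ = +1.
v=37: a=37^0·(≡36), b=37^2·(≡5) mod 37; (36|37)=+1, (5|37)=-1; (−1)^{0·2·18}·(+1)^2·(-1)^0 = +1.
v=19: a=19^1·(≡3), b=19^1·(≡14) mod 19; (3|19)=-1, (14|19)=-1; (−1)^{1·1·9}·(-1)^1·(-1)^1 = -1.
v=3: a=3^0·(≡2), b=3^-4·(≡1) mod 3; (2|3)=-1, (1|3)=+1; (−1)^{0·-4·1}·(-1)^-4·(+1)^0 = +1.
v=17: a=17^1·(≡12), b=17^3·(≡10) mod 17; (12|17)=-1, (10|17)=-1; (−1)^{1·3·8}·(-1)^3·(-1)^1 = +1.
v=11: a=11^1·(≡7), b=11^1·(≡7) mod 11; (7|11)=-1, (7|11)=-1; (−1)^{1·1·5}·(-1)^1·(-1)^1 = -1.
v=2: v_2(a)=0, v_2(b)=-6; units ≡ 7, 5 (mod 8); ε·ε+αω+βω = 1·0+0·1+-6·0 ≡ 0  ⇒  (a,b)_2 = +1.
|Ram(-3553, 46189)| = 2, even; anisotropic at {11, 19}.

[11, 19]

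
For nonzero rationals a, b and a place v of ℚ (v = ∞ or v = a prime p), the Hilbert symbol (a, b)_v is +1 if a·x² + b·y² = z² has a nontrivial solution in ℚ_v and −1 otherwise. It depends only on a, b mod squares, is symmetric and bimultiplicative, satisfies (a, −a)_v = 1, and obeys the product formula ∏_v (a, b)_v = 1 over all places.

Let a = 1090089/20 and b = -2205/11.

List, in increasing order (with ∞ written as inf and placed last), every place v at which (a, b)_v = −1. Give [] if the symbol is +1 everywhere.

Mod squares: a ≡ 5005, b ≡ -55. Check v ∈ {∞, 2, 3, 5, 7, 11, 13}.
v=∞: 5005 > 0 and -55 < 0  ⇒  (a,b)_∞ = +1.
v=7: a=7^1·(≡2), b=7^2·(≡1) mod 7; (2|7)=+1, (1|7)=+1; (−1)^{1·2·3}·(+1)^2·(+1)^1 = +1.
v=5: a=5^-1·(≡1), b=5^1·(≡4) mod 5; (1|5)=+1, (4|5)=+1; (−1)^{-1·1·2}·(+1)^1·(+1)^-1 = +1.
v=3: a=3^2·(≡1), b=3^2·(≡2) mod 3; (1|3)=+1, (2|3)=-1; (−1)^{2·2·1}·(+1)^2·(-1)^2 = +1.
v=2: v_2(a)=-2, v_2(b)=0; units ≡ 5, 1 (mod 8); ε·ε+αω+βω = 0·0+-2·0+0·1 ≡ 0  ⇒  (a,b)_2 = +1.
v=13: a=13^1·(≡6), b=13^0·(≡4) mod 13; (6|13)=-1, (4|13)=+1; (−1)^{1·0·6}·(-1)^0·(+1)^1 = +1.
v=11: a=11^3·(≡3), b=11^-1·(≡6) mod 11; (3|11)=+1, (6|11)=-1; (−1)^{3·-1·5}·(+1)^-1·(-1)^3 = +1.
Ram(a, b) = ∅: the form 5005·x² + -55·y² − z² is isotropic over every ℚ_v, so by Hasse–Minkowski it is isotropic over ℚ.

[]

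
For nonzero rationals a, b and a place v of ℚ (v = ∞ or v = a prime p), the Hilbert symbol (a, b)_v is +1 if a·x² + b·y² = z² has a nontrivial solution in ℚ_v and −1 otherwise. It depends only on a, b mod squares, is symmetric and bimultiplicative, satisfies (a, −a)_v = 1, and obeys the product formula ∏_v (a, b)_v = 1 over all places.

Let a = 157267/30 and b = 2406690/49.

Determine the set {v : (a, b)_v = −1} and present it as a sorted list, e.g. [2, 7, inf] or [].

[2, 3, 11, 13]

Mod squares: a ≡ 5610, b ≡ 2210. Check v ∈ {∞, 2, 3, 5, 7, 11, 13, 17, 29}.
v=11: a=11^1·(≡1), b=11^2·(≡7) mod 11; (1|11)=+1, (7|11)=-1; (−1)^{1·2·5}·(+1)^2·(-1)^1 = -1.
v=13: a=13^0·(≡8), b=13^1·(≡1) mod 13; (8|13)=-1, (1|13)=+1; (−1)^{0·1·6}·(-1)^1·(+1)^0 = -1.
v=17: a=17^1·(≡12), b=17^1·(≡3) mod 17; (12|17)=-1, (3|17)=-1; (−1)^{1·1·8}·(-1)^1·(-1)^1 = +1.
v=7: a=7^0·(≡6), b=7^-2·(≡6) mod 7; (6|7)=-1, (6|7)=-1; (−1)^{0·-2·3}·(-1)^-2·(-1)^0 = +1.
v=∞: 5610 > 0 and 2210 > 0  ⇒  (a,b)_∞ = +1.
v=2: v_2(a)=-1, v_2(b)=1; units ≡ 5, 1 (mod 8); ε·ε+αω+βω = 0·0+-1·0+1·1 ≡ 1  ⇒  (a,b)_2 = -1.
v=29: a=29^2·(≡13), b=29^0·(≡28) mod 29; (13|29)=+1, (28|29)=+1; (−1)^{2·0·14}·(+1)^0·(+1)^2 = +1.
v=3: a=3^-1·(≡1), b=3^2·(≡2) mod 3; (1|3)=+1, (2|3)=-1; (−1)^{-1·2·1}·(+1)^2·(-1)^-1 = -1.
v=5: a=5^-1·(≡2), b=5^1·(≡2) mod 5; (2|5)=-1, (2|5)=-1; (−1)^{-1·1·2}·(-1)^1·(-1)^-1 = +1.
Ram(5610, 2210) = {2, 3, 11, 13}; no ℚ_2-point on the conic.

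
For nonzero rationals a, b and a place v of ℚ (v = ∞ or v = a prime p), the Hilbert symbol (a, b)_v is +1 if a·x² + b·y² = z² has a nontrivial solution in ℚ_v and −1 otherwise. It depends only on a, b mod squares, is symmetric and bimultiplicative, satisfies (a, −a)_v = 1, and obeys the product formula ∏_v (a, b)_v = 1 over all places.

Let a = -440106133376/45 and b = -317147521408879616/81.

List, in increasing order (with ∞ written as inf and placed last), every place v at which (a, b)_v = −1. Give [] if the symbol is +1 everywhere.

[2, inf]

(a, b) ≡ (-2470, -779) mod (ℚ^×)²; places V = {2, 3, 5, 7, 13, 19, 41, ∞}.
(a,b)_3: α=-2, u≡2; β=-4, v≡1 (mod 3); (2|3)=-1, (1|3)=+1; sign (−1)^0·-1^-4·+1^-2 = +1.
(a,b)_19: α=1, u≡18; β=1, v≡11 (mod 19); (18|19)=-1, (11|19)=+1; sign (−1)^1·-1^1·+1^1 = +1.
(a,b)_13: α=3, u≡2; β=6, v≡12 (mod 13); (2|13)=-1, (12|13)=+1; sign (−1)^0·-1^6·+1^3 = +1.
(a,b)_41: α=2, u≡32; β=3, v≡24 (mod 41); (32|41)=+1, (24|41)=-1; sign (−1)^0·+1^3·-1^2 = +1.
(a,b)_7: α=2, u≡1; β=2, v≡6 (mod 7); (1|7)=+1, (6|7)=-1; sign (−1)^0·+1^2·-1^2 = +1.
(a,b)_2: α=7, β=10; u≡5, v≡5 (mod 8); ε(u)ε(v)=0·0, αω(v)=7·1, βω(u)=10·1; sum ≡ 1  ⇒  -1.
(a,b)_5: α=-1, u≡1; β=0, v≡4 (mod 5); (1|5)=+1, (4|5)=+1; sign (−1)^0·+1^0·+1^-1 = +1.
(a,b)_∞: sgn(-2470)=−, sgn(-779)=−, so -1.
(-2470, -779 / ℚ) ramifies at {2, ∞}: a division algebra.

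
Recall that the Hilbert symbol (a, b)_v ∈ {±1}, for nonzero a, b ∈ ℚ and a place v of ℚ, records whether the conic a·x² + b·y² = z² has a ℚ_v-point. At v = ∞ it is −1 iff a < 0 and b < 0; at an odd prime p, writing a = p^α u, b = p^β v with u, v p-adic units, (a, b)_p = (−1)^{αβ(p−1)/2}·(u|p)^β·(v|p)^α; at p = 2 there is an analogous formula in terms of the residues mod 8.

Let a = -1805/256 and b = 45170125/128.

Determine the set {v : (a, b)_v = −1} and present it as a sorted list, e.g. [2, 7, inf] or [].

(a, b) ≡ (-5, 10010) mod (ℚ^×)²; places V = {2, 5, 7, 11, 13, 19, ∞}.
(a,b)_13: α=0, u≡6; β=1, v≡1 (mod 13); (6|13)=-1, (1|13)=+1; sign (−1)^0·-1^1·+1^0 = -1.
(a,b)_11: α=0, u≡7; β=1, v≡6 (mod 11); (7|11)=-1, (6|11)=-1; sign (−1)^0·-1^1·-1^0 = -1.
(a,b)_7: α=0, u≡2; β=1, v≡1 (mod 7); (2|7)=+1, (1|7)=+1; sign (−1)^0·+1^1·+1^0 = +1.
(a,b)_∞: sgn(-5)=−, sgn(10010)=+, so +1.
(a,b)_5: α=1, u≡4; β=3, v≡2 (mod 5); (4|5)=+1, (2|5)=-1; sign (−1)^0·+1^3·-1^1 = -1.
(a,b)_2: α=-8, β=-7; u≡3, v≡5 (mod 8); ε(u)ε(v)=1·0, αω(v)=-8·1, βω(u)=-7·1; sum ≡ 1  ⇒  -1.
(a,b)_19: α=2, u≡10; β=2, v≡17 (mod 19); (10|19)=-1, (17|19)=+1; sign (−1)^0·-1^2·+1^2 = +1.
|Ram(-5, 10010)| = 4, even; anisotropic at {2, 5, 11, 13}.

[2, 5, 11, 13]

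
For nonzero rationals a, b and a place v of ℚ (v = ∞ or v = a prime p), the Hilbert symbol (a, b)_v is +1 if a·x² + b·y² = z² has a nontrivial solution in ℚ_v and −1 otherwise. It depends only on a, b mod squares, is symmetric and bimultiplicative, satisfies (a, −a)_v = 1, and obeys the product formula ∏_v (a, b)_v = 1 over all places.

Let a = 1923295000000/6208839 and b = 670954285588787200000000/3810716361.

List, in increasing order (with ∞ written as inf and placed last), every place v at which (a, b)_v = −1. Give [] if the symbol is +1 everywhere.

(a, b) ≡ (2145, 187) mod (ℚ^×)²; places V = {2, 3, 5, 7, 11, 13, 17, 19, ∞}.
(a,b)_17: α=2, u≡10; β=3, v≡12 (mod 17); (10|17)=-1, (12|17)=-1; sign (−1)^0·-1^3·-1^2 = -1.
(a,b)_∞: sgn(2145)=+, sgn(187)=+, so +1.
(a,b)_3: α=-3, u≡1; β=-4, v≡1 (mod 3); (1|3)=+1, (1|3)=+1; sign (−1)^0·+1^-4·+1^-3 = +1.
(a,b)_2: α=6, β=18; u≡1, v≡3 (mod 8); ε(u)ε(v)=0·1, αω(v)=6·1, βω(u)=18·0; sum ≡ 0  ⇒  +1.
(a,b)_11: α=3, u≡7; β=5, v≡8 (mod 11); (7|11)=-1, (8|11)=-1; sign (−1)^1·-1^5·-1^3 = -1.
(a,b)_7: α=-2, u≡6; β=2, v≡5 (mod 7); (6|7)=-1, (5|7)=-1; sign (−1)^0·-1^2·-1^-2 = +1.
(a,b)_13: α=-1, u≡4; β=2, v≡7 (mod 13); (4|13)=+1, (7|13)=-1; sign (−1)^0·+1^2·-1^-1 = -1.
(a,b)_19: α=-2, u≡17; β=-6, v≡9 (mod 19); (17|19)=+1, (9|19)=+1; sign (−1)^0·+1^-6·+1^-2 = +1.
(a,b)_5: α=7, u≡4; β=8, v≡2 (mod 5); (4|5)=+1, (2|5)=-1; sign (−1)^0·+1^8·-1^7 = -1.
Ram(2145, 187) = {5, 11, 13, 17}; no ℚ_5-point on the conic.

[5, 11, 13, 17]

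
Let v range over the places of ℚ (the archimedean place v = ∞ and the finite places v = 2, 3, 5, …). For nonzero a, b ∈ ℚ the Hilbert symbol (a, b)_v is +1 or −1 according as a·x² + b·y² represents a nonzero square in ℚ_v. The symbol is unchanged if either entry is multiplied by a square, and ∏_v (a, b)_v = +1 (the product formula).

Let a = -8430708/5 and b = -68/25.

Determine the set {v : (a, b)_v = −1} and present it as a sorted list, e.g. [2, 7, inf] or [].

Mod squares: a ≡ -36465, b ≡ -17. Check v ∈ {∞, 2, 3, 5, 11, 13, 17}.
v=11: a=11^1·(≡6), b=11^0·(≡3) mod 11; (6|11)=-1, (3|11)=+1; (−1)^{1·0·5}·(-1)^0·(+1)^1 = +1.
v=5: a=5^-1·(≡2), b=5^-2·(≡2) mod 5; (2|5)=-1, (2|5)=-1; (−1)^{-1·-2·2}·(-1)^-2·(-1)^-1 = -1.
v=3: a=3^1·(≡1), b=3^0·(≡1) mod 3; (1|3)=+1, (1|3)=+1; (−1)^{1·0·1}·(+1)^0·(+1)^1 = +1.
v=∞: -36465 < 0 and -17 < 0  ⇒  (a,b)_∞ = -1.
v=13: a=13^1·(≡3), b=13^0·(≡3) mod 13; (3|13)=+1, (3|13)=+1; (−1)^{1·0·6}·(+1)^0·(+1)^1 = +1.
v=2: v_2(a)=2, v_2(b)=2; units ≡ 7, 7 (mod 8); ε·ε+αω+βω = 1·1+2·0+2·0 ≡ 1  ⇒  (a,b)_2 = -1.
v=17: a=17^3·(≡7), b=17^1·(≡8) mod 17; (7|17)=-1, (8|17)=+1; (−1)^{3·1·8}·(-1)^1·(+1)^3 = -1.
Ram(-36465, -17) = {2, 5, 17, ∞}; no ℚ_2-point on the conic.

[2, 5, 17, inf]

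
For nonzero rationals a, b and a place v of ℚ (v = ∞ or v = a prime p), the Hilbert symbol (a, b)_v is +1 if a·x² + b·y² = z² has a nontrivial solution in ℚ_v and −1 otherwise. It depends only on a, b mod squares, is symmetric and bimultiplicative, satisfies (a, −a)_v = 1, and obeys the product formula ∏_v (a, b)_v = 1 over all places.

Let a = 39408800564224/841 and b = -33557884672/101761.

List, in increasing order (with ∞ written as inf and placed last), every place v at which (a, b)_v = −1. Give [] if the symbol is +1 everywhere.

(a, b) ≡ (72750769, -453583) mod (ℚ^×)²; places V = {2, 7, 11, 13, 17, 23, 29, 31, 37, 41, ∞}.
(a,b)_7: α=1, u≡4; β=0, v≡5 (mod 7); (4|7)=+1, (5|7)=-1; sign (−1)^0·+1^0·-1^1 = -1.
(a,b)_29: α=-2, u≡1; β=-2, v≡6 (mod 29); (1|29)=+1, (6|29)=+1; sign (−1)^0·+1^-2·+1^-2 = +1.
(a,b)_13: α=1, u≡3; β=1, v≡4 (mod 13); (3|13)=+1, (4|13)=+1; sign (−1)^0·+1^1·+1^1 = +1.
(a,b)_∞: sgn(72750769)=+, sgn(-453583)=−, so +1.
(a,b)_37: α=1, u≡5; β=1, v≡4 (mod 37); (5|37)=-1, (4|37)=+1; sign (−1)^0·-1^1·+1^1 = -1.
(a,b)_17: α=1, u≡13; β=2, v≡6 (mod 17); (13|17)=+1, (6|17)=-1; sign (−1)^0·+1^2·-1^1 = -1.
(a,b)_2: α=10, β=8; u≡1, v≡1 (mod 8); ε(u)ε(v)=0·0, αω(v)=10·0, βω(u)=8·0; sum ≡ 0  ⇒  +1.
(a,b)_41: α=1, u≡6; β=1, v≡24 (mod 41); (6|41)=-1, (24|41)=-1; sign (−1)^0·-1^1·-1^1 = +1.
(a,b)_31: α=1, u≡3; β=0, v≡2 (mod 31); (3|31)=-1, (2|31)=+1; sign (−1)^0·-1^0·+1^1 = +1.
(a,b)_23: α=2, u≡7; β=1, v≡18 (mod 23); (7|23)=-1, (18|23)=+1; sign (−1)^0·-1^1·+1^2 = -1.
(a,b)_11: α=0, u≡5; β=-2, v≡8 (mod 11); (5|11)=+1, (8|11)=-1; sign (−1)^0·+1^-2·-1^0 = +1.
|Ram(72750769, -453583)| = 4, even; anisotropic at {7, 17, 23, 37}.

[7, 17, 23, 37]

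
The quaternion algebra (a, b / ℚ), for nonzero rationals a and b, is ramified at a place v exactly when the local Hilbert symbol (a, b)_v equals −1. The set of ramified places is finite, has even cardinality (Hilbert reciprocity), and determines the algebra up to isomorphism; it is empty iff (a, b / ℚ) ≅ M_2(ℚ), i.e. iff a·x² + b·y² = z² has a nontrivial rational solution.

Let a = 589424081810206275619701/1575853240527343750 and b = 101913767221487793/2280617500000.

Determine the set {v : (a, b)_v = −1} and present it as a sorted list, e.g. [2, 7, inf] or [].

[3, 5]

(a, b) ≡ (30030, 2310) mod (ℚ^×)²; places V = {2, 3, 5, 7, 11, 13, 17, 19, 23, 29, ∞}.
(a,b)_19: α=-6, u≡8; β=-4, v≡6 (mod 19); (8|19)=-1, (6|19)=+1; sign (−1)^0·-1^-4·+1^-6 = +1.
(a,b)_3: α=1, u≡2; β=1, v≡2 (mod 3); (2|3)=-1, (2|3)=-1; sign (−1)^1·-1^1·-1^1 = -1.
(a,b)_29: α=6, u≡17; β=4, v≡3 (mod 29); (17|29)=-1, (3|29)=-1; sign (−1)^0·-1^4·-1^6 = +1.
(a,b)_5: α=-11, u≡1; β=-7, v≡2 (mod 5); (1|5)=+1, (2|5)=-1; sign (−1)^0·+1^-7·-1^-11 = -1.
(a,b)_2: α=-1, β=-5; u≡7, v≡3 (mod 8); ε(u)ε(v)=1·1, αω(v)=-1·1, βω(u)=-5·0; sum ≡ 0  ⇒  +1.
(a,b)_17: α=2, u≡4; β=2, v≡2 (mod 17); (4|17)=+1, (2|17)=+1; sign (−1)^0·+1^2·+1^2 = +1.
(a,b)_11: α=1, u≡6; β=1, v≡9 (mod 11); (6|11)=-1, (9|11)=+1; sign (−1)^1·-1^1·+1^1 = +1.
(a,b)_7: α=-3, u≡6; β=-1, v≡1 (mod 7); (6|7)=-1, (1|7)=+1; sign (−1)^1·-1^-1·+1^-3 = +1.
(a,b)_23: α=4, u≡21; β=2, v≡20 (mod 23); (21|23)=-1, (20|23)=-1; sign (−1)^0·-1^2·-1^4 = +1.
(a,b)_13: α=5, u≡1; β=4, v≡1 (mod 13); (1|13)=+1, (1|13)=+1; sign (−1)^0·+1^4·+1^5 = +1.
(a,b)_∞: sgn(30030)=+, sgn(2310)=+, so +1.
Ram(30030, 2310) = {3, 5}; no ℚ_3-point on the conic.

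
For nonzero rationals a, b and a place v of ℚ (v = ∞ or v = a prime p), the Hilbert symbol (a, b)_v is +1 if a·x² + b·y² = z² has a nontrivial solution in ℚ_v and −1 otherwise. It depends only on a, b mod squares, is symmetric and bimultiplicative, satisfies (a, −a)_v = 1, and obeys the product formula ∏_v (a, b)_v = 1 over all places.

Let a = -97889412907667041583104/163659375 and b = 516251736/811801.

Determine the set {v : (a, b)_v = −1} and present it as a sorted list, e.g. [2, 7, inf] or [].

Mod squares: a ≡ -204073870, b ≡ 84854. Check v ∈ {∞, 2, 3, 5, 7, 11, 13, 17, 19, 23, 29, 37, 47, 53}.
v=∞: -204073870 < 0 and 84854 > 0  ⇒  (a,b)_∞ = +1.
v=17: a=17^0·(≡6), b=17^-2·(≡5) mod 17; (6|17)=-1, (5|17)=-1; (−1)^{0·-2·8}·(-1)^-2·(-1)^0 = +1.
v=11: a=11^-1·(≡3), b=11^1·(≡3) mod 11; (3|11)=+1, (3|11)=+1; (−1)^{-1·1·5}·(+1)^1·(+1)^-1 = -1.
v=19: a=19^3·(≡3), b=19^1·(≡6) mod 19; (3|19)=-1, (6|19)=+1; (−1)^{3·1·9}·(-1)^1·(+1)^3 = +1.
v=7: a=7^5·(≡4), b=7^1·(≡3) mod 7; (4|7)=+1, (3|7)=-1; (−1)^{5·1·3}·(+1)^1·(-1)^5 = +1.
v=2: v_2(a)=15, v_2(b)=3; units ≡ 1, 3 (mod 8); ε·ε+αω+βω = 0·1+15·1+3·0 ≡ 1  ⇒  (a,b)_2 = -1.
v=37: a=37^1·(≡15), b=37^0·(≡24) mod 37; (15|37)=-1, (24|37)=-1; (−1)^{1·0·18}·(-1)^0·(-1)^1 = -1.
v=29: a=29^3·(≡4), b=29^1·(≡19) mod 29; (4|29)=+1, (19|29)=-1; (−1)^{3·1·14}·(+1)^1·(-1)^3 = -1.
v=53: a=53^0·(≡41), b=53^-2·(≡15) mod 53; (41|53)=-1, (15|53)=+1; (−1)^{0·-2·26}·(-1)^-2·(+1)^0 = +1.
v=5: a=5^-5·(≡1), b=5^0·(≡1) mod 5; (1|5)=+1, (1|5)=+1; (−1)^{-5·0·2}·(+1)^0·(+1)^-5 = +1.
v=13: a=13^1·(≡1), b=13^2·(≡10) mod 13; (1|13)=+1, (10|13)=+1; (−1)^{1·2·6}·(+1)^2·(+1)^1 = +1.
v=47: a=47^2·(≡9), b=47^0·(≡29) mod 47; (9|47)=+1, (29|47)=-1; (−1)^{2·0·23}·(+1)^0·(-1)^2 = +1.
v=23: a=23^-2·(≡4), b=23^0·(≡11) mod 23; (4|23)=+1, (11|23)=-1; (−1)^{-2·0·11}·(+1)^0·(-1)^-2 = +1.
v=3: a=3^-2·(≡2), b=3^2·(≡2) mod 3; (2|3)=-1, (2|3)=-1; (−1)^{-2·2·1}·(-1)^2·(-1)^-2 = +1.
(-204073870, 84854 / ℚ) ramifies at {2, 11, 29, 37}: a division algebra.

[2, 11, 29, 37]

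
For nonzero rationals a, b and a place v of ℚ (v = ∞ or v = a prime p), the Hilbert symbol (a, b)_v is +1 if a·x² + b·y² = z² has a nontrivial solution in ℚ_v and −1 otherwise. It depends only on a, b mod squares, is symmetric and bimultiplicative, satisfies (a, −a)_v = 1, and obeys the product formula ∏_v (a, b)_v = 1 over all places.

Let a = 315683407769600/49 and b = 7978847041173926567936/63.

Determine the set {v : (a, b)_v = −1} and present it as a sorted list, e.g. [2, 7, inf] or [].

(a, b) ≡ (299, 67298) mod (ℚ^×)²; places V = {2, 3, 5, 7, 11, 13, 19, 23, 31, ∞}.
(a,b)_31: α=0, u≡9; β=2, v≡16 (mod 31); (9|31)=+1, (16|31)=+1; sign (−1)^0·+1^2·+1^0 = +1.
(a,b)_19: α=2, u≡13; β=3, v≡14 (mod 19); (13|19)=-1, (14|19)=-1; sign (−1)^0·-1^3·-1^2 = -1.
(a,b)_3: α=0, u≡2; β=-2, v≡2 (mod 3); (2|3)=-1, (2|3)=-1; sign (−1)^0·-1^-2·-1^0 = +1.
(a,b)_2: α=12, β=13; u≡3, v≡1 (mod 8); ε(u)ε(v)=1·0, αω(v)=12·0, βω(u)=13·1; sum ≡ 1  ⇒  -1.
(a,b)_∞: sgn(299)=+, sgn(67298)=+, so +1.
(a,b)_7: α=-2, u≡3; β=-1, v≡3 (mod 7); (3|7)=-1, (3|7)=-1; sign (−1)^0·-1^-1·-1^-2 = -1.
(a,b)_5: α=2, u≡1; β=0, v≡2 (mod 5); (1|5)=+1, (2|5)=-1; sign (−1)^0·+1^0·-1^2 = +1.
(a,b)_13: α=5, u≡3; β=6, v≡10 (mod 13); (3|13)=+1, (10|13)=+1; sign (−1)^0·+1^6·+1^5 = +1.
(a,b)_11: α=0, u≡7; β=3, v≡7 (mod 11); (7|11)=-1, (7|11)=-1; sign (−1)^0·-1^3·-1^0 = -1.
(a,b)_23: α=1, u≡1; β=1, v≡22 (mod 23); (1|23)=+1, (22|23)=-1; sign (−1)^1·+1^1·-1^1 = +1.
|Ram(299, 67298)| = 4, even; anisotropic at {2, 7, 11, 19}.

[2, 7, 11, 19]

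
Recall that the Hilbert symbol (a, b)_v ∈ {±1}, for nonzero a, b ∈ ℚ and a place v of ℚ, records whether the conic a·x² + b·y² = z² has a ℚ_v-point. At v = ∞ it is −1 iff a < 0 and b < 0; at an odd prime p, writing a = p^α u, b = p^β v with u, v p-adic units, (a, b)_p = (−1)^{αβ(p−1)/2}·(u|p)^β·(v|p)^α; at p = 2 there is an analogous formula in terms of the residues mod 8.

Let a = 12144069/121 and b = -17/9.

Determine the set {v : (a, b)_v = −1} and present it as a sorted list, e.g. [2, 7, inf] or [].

(a, b) ≡ (4669, -17) mod (ℚ^×)²; places V = {2, 3, 7, 11, 17, 23, 29, ∞}.
(a,b)_2: α=0, β=0; u≡5, v≡7 (mod 8); ε(u)ε(v)=0·1, αω(v)=0·0, βω(u)=0·1; sum ≡ 0  ⇒  +1.
(a,b)_17: α=2, u≡7; β=1, v≡15 (mod 17); (7|17)=-1, (15|17)=+1; sign (−1)^0·-1^1·+1^2 = -1.
(a,b)_11: α=-2, u≡3; β=0, v≡3 (mod 11); (3|11)=+1, (3|11)=+1; sign (−1)^0·+1^0·+1^-2 = +1.
(a,b)_∞: sgn(4669)=+, sgn(-17)=−, so +1.
(a,b)_7: α=1, u≡4; β=0, v≡2 (mod 7); (4|7)=+1, (2|7)=+1; sign (−1)^0·+1^0·+1^1 = +1.
(a,b)_29: α=1, u≡6; β=0, v≡11 (mod 29); (6|29)=+1, (11|29)=-1; sign (−1)^0·+1^0·-1^1 = -1.
(a,b)_3: α=2, u≡1; β=-2, v≡1 (mod 3); (1|3)=+1, (1|3)=+1; sign (−1)^0·+1^-2·+1^2 = +1.
(a,b)_23: α=1, u≡14; β=0, v≡16 (mod 23); (14|23)=-1, (16|23)=+1; sign (−1)^0·-1^0·+1^1 = +1.
Ram(4669, -17) = {17, 29}; no ℚ_17-point on the conic.

[17, 29]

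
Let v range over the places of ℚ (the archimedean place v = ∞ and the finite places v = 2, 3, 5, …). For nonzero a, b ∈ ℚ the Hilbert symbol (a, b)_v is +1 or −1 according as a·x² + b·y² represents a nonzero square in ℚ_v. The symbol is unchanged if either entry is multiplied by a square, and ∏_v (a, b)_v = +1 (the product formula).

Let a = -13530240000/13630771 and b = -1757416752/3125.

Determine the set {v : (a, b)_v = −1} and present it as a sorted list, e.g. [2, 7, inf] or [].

[13, 17, 29, inf]

(a, b) ≡ (-551, -25415) mod (ℚ^×)²; places V = {2, 3, 5, 7, 11, 13, 17, 19, 23, 29, ∞}.
(a,b)_7: α=-2, u≡4; β=4, v≡1 (mod 7); (4|7)=+1, (1|7)=+1; sign (−1)^0·+1^4·+1^-2 = +1.
(a,b)_29: α=1, u≡19; β=0, v≡11 (mod 29); (19|29)=-1, (11|29)=-1; sign (−1)^0·-1^0·-1^1 = -1.
(a,b)_23: α=0, u≡3; β=1, v≡22 (mod 23); (3|23)=+1, (22|23)=-1; sign (−1)^0·+1^1·-1^0 = +1.
(a,b)_3: α=6, u≡1; β=2, v≡1 (mod 3); (1|3)=+1, (1|3)=+1; sign (−1)^0·+1^2·+1^6 = +1.
(a,b)_19: α=-1, u≡17; β=0, v≡1 (mod 19); (17|19)=+1, (1|19)=+1; sign (−1)^0·+1^0·+1^-1 = +1.
(a,b)_5: α=4, u≡1; β=-5, v≡3 (mod 5); (1|5)=+1, (3|5)=-1; sign (−1)^0·+1^-5·-1^4 = +1.
(a,b)_∞: sgn(-551)=−, sgn(-25415)=−, so -1.
(a,b)_13: α=0, u≡2; β=1, v≡6 (mod 13); (2|13)=-1, (6|13)=-1; sign (−1)^0·-1^1·-1^0 = -1.
(a,b)_17: α=0, u≡7; β=1, v≡16 (mod 17); (7|17)=-1, (16|17)=+1; sign (−1)^0·-1^1·+1^0 = -1.
(a,b)_11: α=-4, u≡6; β=0, v≡8 (mod 11); (6|11)=-1, (8|11)=-1; sign (−1)^0·-1^0·-1^-4 = +1.
(a,b)_2: α=10, β=4; u≡1, v≡1 (mod 8); ε(u)ε(v)=0·0, αω(v)=10·0, βω(u)=4·0; sum ≡ 0  ⇒  +1.
|Ram(-551, -25415)| = 4, even; anisotropic at {13, 17, 29, ∞}.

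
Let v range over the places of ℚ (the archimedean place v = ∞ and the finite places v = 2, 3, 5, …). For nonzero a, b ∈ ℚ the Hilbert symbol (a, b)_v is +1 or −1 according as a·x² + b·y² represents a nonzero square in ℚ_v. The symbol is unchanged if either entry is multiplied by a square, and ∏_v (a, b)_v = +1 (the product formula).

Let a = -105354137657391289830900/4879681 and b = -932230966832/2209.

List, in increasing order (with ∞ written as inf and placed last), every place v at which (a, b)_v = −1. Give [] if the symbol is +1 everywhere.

[37, inf]

(a, b) ≡ (-29, -239723) mod (ℚ^×)²; places V = {2, 3, 5, 11, 17, 19, 29, 31, 37, 47, ∞}.
(a,b)_5: α=2, u≡4; β=0, v≡2 (mod 5); (4|5)=+1, (2|5)=-1; sign (−1)^0·+1^0·-1^2 = +1.
(a,b)_37: α=2, u≡31; β=1, v≡7 (mod 37); (31|37)=-1, (7|37)=+1; sign (−1)^0·-1^1·+1^2 = -1.
(a,b)_2: α=2, β=4; u≡3, v≡5 (mod 8); ε(u)ε(v)=1·0, αω(v)=2·1, βω(u)=4·1; sum ≡ 0  ⇒  +1.
(a,b)_29: α=3, u≡13; β=2, v≡23 (mod 29); (13|29)=+1, (23|29)=+1; sign (−1)^0·+1^2·+1^3 = +1.
(a,b)_31: α=2, u≡1; β=1, v≡27 (mod 31); (1|31)=+1, (27|31)=-1; sign (−1)^0·+1^1·-1^2 = +1.
(a,b)_19: α=2, u≡4; β=1, v≡12 (mod 19); (4|19)=+1, (12|19)=-1; sign (−1)^0·+1^1·-1^2 = +1.
(a,b)_∞: sgn(-29)=−, sgn(-239723)=−, so -1.
(a,b)_11: α=2, u≡3; β=1, v≡9 (mod 11); (3|11)=+1, (9|11)=+1; sign (−1)^0·+1^1·+1^2 = +1.
(a,b)_47: α=-4, u≡14; β=-2, v≡2 (mod 47); (14|47)=+1, (2|47)=+1; sign (−1)^0·+1^-2·+1^-4 = +1.
(a,b)_3: α=2, u≡1; β=0, v≡1 (mod 3); (1|3)=+1, (1|3)=+1; sign (−1)^0·+1^0·+1^2 = +1.
(a,b)_17: α=4, u≡5; β=2, v≡3 (mod 17); (5|17)=-1, (3|17)=-1; sign (−1)^0·-1^2·-1^4 = +1.
Ram(-29, -239723) = {37, ∞}; no ℚ_37-point on the conic.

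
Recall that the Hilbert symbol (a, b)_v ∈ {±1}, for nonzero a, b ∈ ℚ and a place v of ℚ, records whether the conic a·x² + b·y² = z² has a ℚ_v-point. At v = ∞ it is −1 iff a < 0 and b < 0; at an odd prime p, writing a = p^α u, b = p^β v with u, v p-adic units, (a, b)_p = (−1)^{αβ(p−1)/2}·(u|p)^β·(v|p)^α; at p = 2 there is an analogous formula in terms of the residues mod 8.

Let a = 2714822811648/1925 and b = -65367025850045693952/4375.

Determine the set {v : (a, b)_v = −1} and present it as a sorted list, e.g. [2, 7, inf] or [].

(a, b) ≡ (630067746, -609) mod (ℚ^×)²; places V = {2, 3, 5, 7, 11, 29, 31, 37, 41, ∞}.
(a,b)_41: α=1, u≡20; β=2, v≡12 (mod 41); (20|41)=+1, (12|41)=-1; sign (−1)^0·+1^2·-1^1 = -1.
(a,b)_7: α=-1, u≡5; β=-1, v≡2 (mod 7); (5|7)=-1, (2|7)=+1; sign (−1)^1·-1^-1·+1^-1 = +1.
(a,b)_31: α=1, u≡19; β=2, v≡22 (mod 31); (19|31)=+1, (22|31)=-1; sign (−1)^0·+1^2·-1^1 = -1.
(a,b)_3: α=5, u≡1; β=5, v≡1 (mod 3); (1|3)=+1, (1|3)=+1; sign (−1)^1·+1^5·+1^5 = -1.
(a,b)_∞: sgn(630067746)=+, sgn(-609)=−, so +1.
(a,b)_5: α=-2, u≡4; β=-4, v≡4 (mod 5); (4|5)=+1, (4|5)=+1; sign (−1)^0·+1^-4·+1^-2 = +1.
(a,b)_37: α=1, u≡22; β=2, v≡18 (mod 37); (22|37)=-1, (18|37)=-1; sign (−1)^0·-1^2·-1^1 = -1.
(a,b)_11: α=-1, u≡9; β=0, v≡8 (mod 11); (9|11)=+1, (8|11)=-1; sign (−1)^0·+1^0·-1^-1 = -1.
(a,b)_29: α=1, u≡20; β=1, v≡18 (mod 29); (20|29)=+1, (18|29)=-1; sign (−1)^0·+1^1·-1^1 = -1.
(a,b)_2: α=13, β=22; u≡1, v≡7 (mod 8); ε(u)ε(v)=0·1, αω(v)=13·0, βω(u)=22·0; sum ≡ 0  ⇒  +1.
Ram(630067746, -609) = {3, 11, 29, 31, 37, 41}; no ℚ_3-point on the conic.

[3, 11, 29, 31, 37, 41]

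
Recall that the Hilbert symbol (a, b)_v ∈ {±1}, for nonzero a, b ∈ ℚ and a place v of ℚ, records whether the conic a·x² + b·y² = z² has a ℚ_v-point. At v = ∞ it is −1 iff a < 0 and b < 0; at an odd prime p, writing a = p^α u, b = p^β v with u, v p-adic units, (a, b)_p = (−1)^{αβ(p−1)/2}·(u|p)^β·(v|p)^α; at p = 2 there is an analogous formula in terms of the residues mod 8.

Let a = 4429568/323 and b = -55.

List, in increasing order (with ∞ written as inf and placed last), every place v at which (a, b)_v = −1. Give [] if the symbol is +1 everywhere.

[11, 19]

(a, b) ≡ (46189, -55) mod (ℚ^×)²; places V = {2, 5, 11, 13, 17, 19, ∞}.
(a,b)_∞: sgn(46189)=+, sgn(-55)=−, so +1.
(a,b)_17: α=-1, u≡7; β=0, v≡13 (mod 17); (7|17)=-1, (13|17)=+1; sign (−1)^0·-1^0·+1^-1 = +1.
(a,b)_11: α=3, u≡7; β=1, v≡6 (mod 11); (7|11)=-1, (6|11)=-1; sign (−1)^1·-1^1·-1^3 = -1.
(a,b)_2: α=8, β=0; u≡5, v≡1 (mod 8); ε(u)ε(v)=0·0, αω(v)=8·0, βω(u)=0·1; sum ≡ 0  ⇒  +1.
(a,b)_5: α=0, u≡1; β=1, v≡4 (mod 5); (1|5)=+1, (4|5)=+1; sign (−1)^0·+1^1·+1^0 = +1.
(a,b)_19: α=-1, u≡8; β=0, v≡2 (mod 19); (8|19)=-1, (2|19)=-1; sign (−1)^0·-1^0·-1^-1 = -1.
(a,b)_13: α=1, u≡10; β=0, v≡10 (mod 13); (10|13)=+1, (10|13)=+1; sign (−1)^0·+1^0·+1^1 = +1.
(46189, -55 / ℚ) ramifies at {11, 19}: a division algebra.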